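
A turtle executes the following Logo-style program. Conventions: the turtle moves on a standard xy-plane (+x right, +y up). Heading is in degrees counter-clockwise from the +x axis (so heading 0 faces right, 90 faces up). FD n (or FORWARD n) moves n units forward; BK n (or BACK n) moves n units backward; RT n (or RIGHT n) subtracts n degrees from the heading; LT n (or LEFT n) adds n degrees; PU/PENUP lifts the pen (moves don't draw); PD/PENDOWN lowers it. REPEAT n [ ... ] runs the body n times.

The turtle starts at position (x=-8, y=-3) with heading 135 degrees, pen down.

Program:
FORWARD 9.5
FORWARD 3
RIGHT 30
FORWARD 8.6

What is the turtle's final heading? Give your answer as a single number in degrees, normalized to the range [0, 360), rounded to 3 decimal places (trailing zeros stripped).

Answer: 105

Derivation:
Executing turtle program step by step:
Start: pos=(-8,-3), heading=135, pen down
FD 9.5: (-8,-3) -> (-14.718,3.718) [heading=135, draw]
FD 3: (-14.718,3.718) -> (-16.839,5.839) [heading=135, draw]
RT 30: heading 135 -> 105
FD 8.6: (-16.839,5.839) -> (-19.065,14.146) [heading=105, draw]
Final: pos=(-19.065,14.146), heading=105, 3 segment(s) drawn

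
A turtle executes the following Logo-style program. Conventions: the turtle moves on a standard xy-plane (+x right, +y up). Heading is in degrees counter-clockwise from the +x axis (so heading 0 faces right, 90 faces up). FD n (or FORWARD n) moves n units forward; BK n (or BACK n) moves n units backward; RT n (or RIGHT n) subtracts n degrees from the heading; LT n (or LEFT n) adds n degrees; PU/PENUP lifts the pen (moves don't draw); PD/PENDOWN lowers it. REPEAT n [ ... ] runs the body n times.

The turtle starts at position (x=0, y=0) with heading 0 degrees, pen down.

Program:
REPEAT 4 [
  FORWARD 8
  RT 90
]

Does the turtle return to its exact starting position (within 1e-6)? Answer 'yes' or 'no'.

Answer: yes

Derivation:
Executing turtle program step by step:
Start: pos=(0,0), heading=0, pen down
REPEAT 4 [
  -- iteration 1/4 --
  FD 8: (0,0) -> (8,0) [heading=0, draw]
  RT 90: heading 0 -> 270
  -- iteration 2/4 --
  FD 8: (8,0) -> (8,-8) [heading=270, draw]
  RT 90: heading 270 -> 180
  -- iteration 3/4 --
  FD 8: (8,-8) -> (0,-8) [heading=180, draw]
  RT 90: heading 180 -> 90
  -- iteration 4/4 --
  FD 8: (0,-8) -> (0,0) [heading=90, draw]
  RT 90: heading 90 -> 0
]
Final: pos=(0,0), heading=0, 4 segment(s) drawn

Start position: (0, 0)
Final position: (0, 0)
Distance = 0; < 1e-6 -> CLOSED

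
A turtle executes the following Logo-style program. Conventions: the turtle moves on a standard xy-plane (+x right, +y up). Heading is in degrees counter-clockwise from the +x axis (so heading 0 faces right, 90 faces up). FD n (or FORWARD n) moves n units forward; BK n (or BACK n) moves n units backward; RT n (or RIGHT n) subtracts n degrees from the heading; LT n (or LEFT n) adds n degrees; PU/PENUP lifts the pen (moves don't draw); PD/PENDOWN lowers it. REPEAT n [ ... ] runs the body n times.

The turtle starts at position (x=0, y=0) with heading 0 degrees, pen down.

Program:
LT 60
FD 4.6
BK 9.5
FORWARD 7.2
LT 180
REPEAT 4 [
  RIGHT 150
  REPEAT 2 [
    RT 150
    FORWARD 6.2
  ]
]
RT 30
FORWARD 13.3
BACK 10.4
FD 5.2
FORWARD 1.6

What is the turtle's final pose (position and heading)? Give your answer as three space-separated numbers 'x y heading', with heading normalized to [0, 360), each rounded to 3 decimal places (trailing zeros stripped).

Executing turtle program step by step:
Start: pos=(0,0), heading=0, pen down
LT 60: heading 0 -> 60
FD 4.6: (0,0) -> (2.3,3.984) [heading=60, draw]
BK 9.5: (2.3,3.984) -> (-2.45,-4.244) [heading=60, draw]
FD 7.2: (-2.45,-4.244) -> (1.15,1.992) [heading=60, draw]
LT 180: heading 60 -> 240
REPEAT 4 [
  -- iteration 1/4 --
  RT 150: heading 240 -> 90
  REPEAT 2 [
    -- iteration 1/2 --
    RT 150: heading 90 -> 300
    FD 6.2: (1.15,1.992) -> (4.25,-3.377) [heading=300, draw]
    -- iteration 2/2 --
    RT 150: heading 300 -> 150
    FD 6.2: (4.25,-3.377) -> (-1.119,-0.277) [heading=150, draw]
  ]
  -- iteration 2/4 --
  RT 150: heading 150 -> 0
  REPEAT 2 [
    -- iteration 1/2 --
    RT 150: heading 0 -> 210
    FD 6.2: (-1.119,-0.277) -> (-6.489,-3.377) [heading=210, draw]
    -- iteration 2/2 --
    RT 150: heading 210 -> 60
    FD 6.2: (-6.489,-3.377) -> (-3.389,1.992) [heading=60, draw]
  ]
  -- iteration 3/4 --
  RT 150: heading 60 -> 270
  REPEAT 2 [
    -- iteration 1/2 --
    RT 150: heading 270 -> 120
    FD 6.2: (-3.389,1.992) -> (-6.489,7.361) [heading=120, draw]
    -- iteration 2/2 --
    RT 150: heading 120 -> 330
    FD 6.2: (-6.489,7.361) -> (-1.119,4.261) [heading=330, draw]
  ]
  -- iteration 4/4 --
  RT 150: heading 330 -> 180
  REPEAT 2 [
    -- iteration 1/2 --
    RT 150: heading 180 -> 30
    FD 6.2: (-1.119,4.261) -> (4.25,7.361) [heading=30, draw]
    -- iteration 2/2 --
    RT 150: heading 30 -> 240
    FD 6.2: (4.25,7.361) -> (1.15,1.992) [heading=240, draw]
  ]
]
RT 30: heading 240 -> 210
FD 13.3: (1.15,1.992) -> (-10.368,-4.658) [heading=210, draw]
BK 10.4: (-10.368,-4.658) -> (-1.361,0.542) [heading=210, draw]
FD 5.2: (-1.361,0.542) -> (-5.865,-2.058) [heading=210, draw]
FD 1.6: (-5.865,-2.058) -> (-7.25,-2.858) [heading=210, draw]
Final: pos=(-7.25,-2.858), heading=210, 15 segment(s) drawn

Answer: -7.25 -2.858 210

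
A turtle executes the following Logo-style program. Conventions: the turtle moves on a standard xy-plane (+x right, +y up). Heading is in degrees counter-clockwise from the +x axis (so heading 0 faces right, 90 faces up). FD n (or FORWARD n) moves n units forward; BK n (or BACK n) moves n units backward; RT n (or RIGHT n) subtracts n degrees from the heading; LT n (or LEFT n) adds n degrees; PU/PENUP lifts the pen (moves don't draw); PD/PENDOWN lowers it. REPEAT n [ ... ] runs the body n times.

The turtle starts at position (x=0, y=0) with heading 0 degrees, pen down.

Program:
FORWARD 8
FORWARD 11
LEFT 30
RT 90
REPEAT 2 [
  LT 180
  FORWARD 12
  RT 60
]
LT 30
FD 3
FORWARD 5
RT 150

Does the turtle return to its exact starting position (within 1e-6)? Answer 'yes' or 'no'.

Answer: no

Derivation:
Executing turtle program step by step:
Start: pos=(0,0), heading=0, pen down
FD 8: (0,0) -> (8,0) [heading=0, draw]
FD 11: (8,0) -> (19,0) [heading=0, draw]
LT 30: heading 0 -> 30
RT 90: heading 30 -> 300
REPEAT 2 [
  -- iteration 1/2 --
  LT 180: heading 300 -> 120
  FD 12: (19,0) -> (13,10.392) [heading=120, draw]
  RT 60: heading 120 -> 60
  -- iteration 2/2 --
  LT 180: heading 60 -> 240
  FD 12: (13,10.392) -> (7,0) [heading=240, draw]
  RT 60: heading 240 -> 180
]
LT 30: heading 180 -> 210
FD 3: (7,0) -> (4.402,-1.5) [heading=210, draw]
FD 5: (4.402,-1.5) -> (0.072,-4) [heading=210, draw]
RT 150: heading 210 -> 60
Final: pos=(0.072,-4), heading=60, 6 segment(s) drawn

Start position: (0, 0)
Final position: (0.072, -4)
Distance = 4.001; >= 1e-6 -> NOT closed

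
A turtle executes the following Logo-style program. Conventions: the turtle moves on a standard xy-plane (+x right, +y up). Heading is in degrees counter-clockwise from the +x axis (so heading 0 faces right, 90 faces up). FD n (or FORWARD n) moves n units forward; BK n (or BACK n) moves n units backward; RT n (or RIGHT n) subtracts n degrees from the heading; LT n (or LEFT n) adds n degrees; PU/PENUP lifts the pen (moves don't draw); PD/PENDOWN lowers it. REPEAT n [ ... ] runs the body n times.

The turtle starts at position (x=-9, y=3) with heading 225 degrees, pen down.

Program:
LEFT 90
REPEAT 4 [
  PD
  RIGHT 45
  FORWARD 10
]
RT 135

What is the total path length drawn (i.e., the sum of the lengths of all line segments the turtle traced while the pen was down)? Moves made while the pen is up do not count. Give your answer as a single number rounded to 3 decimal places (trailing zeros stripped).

Answer: 40

Derivation:
Executing turtle program step by step:
Start: pos=(-9,3), heading=225, pen down
LT 90: heading 225 -> 315
REPEAT 4 [
  -- iteration 1/4 --
  PD: pen down
  RT 45: heading 315 -> 270
  FD 10: (-9,3) -> (-9,-7) [heading=270, draw]
  -- iteration 2/4 --
  PD: pen down
  RT 45: heading 270 -> 225
  FD 10: (-9,-7) -> (-16.071,-14.071) [heading=225, draw]
  -- iteration 3/4 --
  PD: pen down
  RT 45: heading 225 -> 180
  FD 10: (-16.071,-14.071) -> (-26.071,-14.071) [heading=180, draw]
  -- iteration 4/4 --
  PD: pen down
  RT 45: heading 180 -> 135
  FD 10: (-26.071,-14.071) -> (-33.142,-7) [heading=135, draw]
]
RT 135: heading 135 -> 0
Final: pos=(-33.142,-7), heading=0, 4 segment(s) drawn

Segment lengths:
  seg 1: (-9,3) -> (-9,-7), length = 10
  seg 2: (-9,-7) -> (-16.071,-14.071), length = 10
  seg 3: (-16.071,-14.071) -> (-26.071,-14.071), length = 10
  seg 4: (-26.071,-14.071) -> (-33.142,-7), length = 10
Total = 40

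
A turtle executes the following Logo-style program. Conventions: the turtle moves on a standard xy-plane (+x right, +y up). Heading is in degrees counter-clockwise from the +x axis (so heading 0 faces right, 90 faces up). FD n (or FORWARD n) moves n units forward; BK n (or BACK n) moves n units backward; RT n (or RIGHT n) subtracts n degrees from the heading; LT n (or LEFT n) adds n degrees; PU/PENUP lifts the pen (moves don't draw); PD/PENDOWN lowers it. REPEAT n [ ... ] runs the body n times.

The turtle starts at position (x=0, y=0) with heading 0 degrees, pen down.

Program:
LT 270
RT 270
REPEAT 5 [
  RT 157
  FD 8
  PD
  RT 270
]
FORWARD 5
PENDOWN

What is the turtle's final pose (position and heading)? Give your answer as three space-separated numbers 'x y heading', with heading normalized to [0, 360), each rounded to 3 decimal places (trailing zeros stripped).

Executing turtle program step by step:
Start: pos=(0,0), heading=0, pen down
LT 270: heading 0 -> 270
RT 270: heading 270 -> 0
REPEAT 5 [
  -- iteration 1/5 --
  RT 157: heading 0 -> 203
  FD 8: (0,0) -> (-7.364,-3.126) [heading=203, draw]
  PD: pen down
  RT 270: heading 203 -> 293
  -- iteration 2/5 --
  RT 157: heading 293 -> 136
  FD 8: (-7.364,-3.126) -> (-13.119,2.431) [heading=136, draw]
  PD: pen down
  RT 270: heading 136 -> 226
  -- iteration 3/5 --
  RT 157: heading 226 -> 69
  FD 8: (-13.119,2.431) -> (-10.252,9.9) [heading=69, draw]
  PD: pen down
  RT 270: heading 69 -> 159
  -- iteration 4/5 --
  RT 157: heading 159 -> 2
  FD 8: (-10.252,9.9) -> (-2.257,10.179) [heading=2, draw]
  PD: pen down
  RT 270: heading 2 -> 92
  -- iteration 5/5 --
  RT 157: heading 92 -> 295
  FD 8: (-2.257,10.179) -> (1.124,2.929) [heading=295, draw]
  PD: pen down
  RT 270: heading 295 -> 25
]
FD 5: (1.124,2.929) -> (5.656,5.042) [heading=25, draw]
PD: pen down
Final: pos=(5.656,5.042), heading=25, 6 segment(s) drawn

Answer: 5.656 5.042 25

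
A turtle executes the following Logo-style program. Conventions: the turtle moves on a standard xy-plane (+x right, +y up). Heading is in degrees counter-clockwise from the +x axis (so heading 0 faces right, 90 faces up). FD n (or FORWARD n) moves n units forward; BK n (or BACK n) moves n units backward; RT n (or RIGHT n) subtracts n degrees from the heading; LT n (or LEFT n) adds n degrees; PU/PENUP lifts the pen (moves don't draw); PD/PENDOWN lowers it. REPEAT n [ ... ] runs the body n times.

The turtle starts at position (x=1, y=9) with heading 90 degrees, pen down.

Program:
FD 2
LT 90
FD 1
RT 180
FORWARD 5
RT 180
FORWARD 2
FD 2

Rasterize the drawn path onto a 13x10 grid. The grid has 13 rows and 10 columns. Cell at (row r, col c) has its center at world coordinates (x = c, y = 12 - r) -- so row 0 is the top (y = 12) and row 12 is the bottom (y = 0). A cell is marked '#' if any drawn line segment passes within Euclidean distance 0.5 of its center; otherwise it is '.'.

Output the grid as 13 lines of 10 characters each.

Segment 0: (1,9) -> (1,11)
Segment 1: (1,11) -> (0,11)
Segment 2: (0,11) -> (5,11)
Segment 3: (5,11) -> (3,11)
Segment 4: (3,11) -> (1,11)

Answer: ..........
######....
.#........
.#........
..........
..........
..........
..........
..........
..........
..........
..........
..........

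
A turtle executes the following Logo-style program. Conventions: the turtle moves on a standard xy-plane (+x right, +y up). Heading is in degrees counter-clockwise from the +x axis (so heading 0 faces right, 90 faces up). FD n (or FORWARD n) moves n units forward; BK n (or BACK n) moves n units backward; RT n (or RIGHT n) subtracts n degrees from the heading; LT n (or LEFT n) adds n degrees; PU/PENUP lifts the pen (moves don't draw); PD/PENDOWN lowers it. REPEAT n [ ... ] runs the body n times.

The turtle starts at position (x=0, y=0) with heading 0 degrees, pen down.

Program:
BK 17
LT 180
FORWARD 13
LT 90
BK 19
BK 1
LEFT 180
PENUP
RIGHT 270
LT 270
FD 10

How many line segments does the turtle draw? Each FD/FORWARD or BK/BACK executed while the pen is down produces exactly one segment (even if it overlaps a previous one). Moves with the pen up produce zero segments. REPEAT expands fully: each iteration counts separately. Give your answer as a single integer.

Executing turtle program step by step:
Start: pos=(0,0), heading=0, pen down
BK 17: (0,0) -> (-17,0) [heading=0, draw]
LT 180: heading 0 -> 180
FD 13: (-17,0) -> (-30,0) [heading=180, draw]
LT 90: heading 180 -> 270
BK 19: (-30,0) -> (-30,19) [heading=270, draw]
BK 1: (-30,19) -> (-30,20) [heading=270, draw]
LT 180: heading 270 -> 90
PU: pen up
RT 270: heading 90 -> 180
LT 270: heading 180 -> 90
FD 10: (-30,20) -> (-30,30) [heading=90, move]
Final: pos=(-30,30), heading=90, 4 segment(s) drawn
Segments drawn: 4

Answer: 4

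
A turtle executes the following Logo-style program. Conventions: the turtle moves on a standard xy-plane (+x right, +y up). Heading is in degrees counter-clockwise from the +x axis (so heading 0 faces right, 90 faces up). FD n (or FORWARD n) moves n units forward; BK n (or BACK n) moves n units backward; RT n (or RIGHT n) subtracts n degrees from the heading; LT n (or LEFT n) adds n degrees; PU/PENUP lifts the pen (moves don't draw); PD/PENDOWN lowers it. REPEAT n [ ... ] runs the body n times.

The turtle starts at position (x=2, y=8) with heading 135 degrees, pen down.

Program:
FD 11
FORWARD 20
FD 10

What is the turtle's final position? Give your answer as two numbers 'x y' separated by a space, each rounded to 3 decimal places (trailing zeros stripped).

Executing turtle program step by step:
Start: pos=(2,8), heading=135, pen down
FD 11: (2,8) -> (-5.778,15.778) [heading=135, draw]
FD 20: (-5.778,15.778) -> (-19.92,29.92) [heading=135, draw]
FD 10: (-19.92,29.92) -> (-26.991,36.991) [heading=135, draw]
Final: pos=(-26.991,36.991), heading=135, 3 segment(s) drawn

Answer: -26.991 36.991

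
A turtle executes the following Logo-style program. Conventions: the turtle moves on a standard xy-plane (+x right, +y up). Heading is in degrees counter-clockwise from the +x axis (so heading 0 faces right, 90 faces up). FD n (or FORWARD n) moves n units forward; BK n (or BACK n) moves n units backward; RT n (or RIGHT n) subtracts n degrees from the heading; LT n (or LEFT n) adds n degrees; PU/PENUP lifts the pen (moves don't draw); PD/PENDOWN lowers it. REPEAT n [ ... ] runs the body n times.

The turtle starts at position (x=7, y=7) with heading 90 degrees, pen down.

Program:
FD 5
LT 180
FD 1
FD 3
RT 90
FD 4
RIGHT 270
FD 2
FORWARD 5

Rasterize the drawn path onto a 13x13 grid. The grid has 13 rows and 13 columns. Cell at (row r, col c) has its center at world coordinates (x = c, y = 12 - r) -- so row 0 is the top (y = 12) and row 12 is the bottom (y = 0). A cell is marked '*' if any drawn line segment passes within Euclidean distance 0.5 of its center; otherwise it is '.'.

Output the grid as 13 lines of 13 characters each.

Segment 0: (7,7) -> (7,12)
Segment 1: (7,12) -> (7,11)
Segment 2: (7,11) -> (7,8)
Segment 3: (7,8) -> (3,8)
Segment 4: (3,8) -> (3,6)
Segment 5: (3,6) -> (3,1)

Answer: .......*.....
.......*.....
.......*.....
.......*.....
...*****.....
...*...*.....
...*.........
...*.........
...*.........
...*.........
...*.........
...*.........
.............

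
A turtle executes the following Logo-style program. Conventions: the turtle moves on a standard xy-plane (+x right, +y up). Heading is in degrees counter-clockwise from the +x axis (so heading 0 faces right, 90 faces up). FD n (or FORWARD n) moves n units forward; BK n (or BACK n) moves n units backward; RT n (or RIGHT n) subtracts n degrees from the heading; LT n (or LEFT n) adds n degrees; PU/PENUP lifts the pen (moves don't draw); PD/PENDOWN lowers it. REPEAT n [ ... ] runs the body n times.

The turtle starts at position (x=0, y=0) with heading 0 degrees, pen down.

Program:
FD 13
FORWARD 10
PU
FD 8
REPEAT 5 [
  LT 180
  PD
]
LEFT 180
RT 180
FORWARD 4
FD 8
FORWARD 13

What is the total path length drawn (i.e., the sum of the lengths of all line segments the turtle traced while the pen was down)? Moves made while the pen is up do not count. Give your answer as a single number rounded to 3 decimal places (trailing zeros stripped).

Executing turtle program step by step:
Start: pos=(0,0), heading=0, pen down
FD 13: (0,0) -> (13,0) [heading=0, draw]
FD 10: (13,0) -> (23,0) [heading=0, draw]
PU: pen up
FD 8: (23,0) -> (31,0) [heading=0, move]
REPEAT 5 [
  -- iteration 1/5 --
  LT 180: heading 0 -> 180
  PD: pen down
  -- iteration 2/5 --
  LT 180: heading 180 -> 0
  PD: pen down
  -- iteration 3/5 --
  LT 180: heading 0 -> 180
  PD: pen down
  -- iteration 4/5 --
  LT 180: heading 180 -> 0
  PD: pen down
  -- iteration 5/5 --
  LT 180: heading 0 -> 180
  PD: pen down
]
LT 180: heading 180 -> 0
RT 180: heading 0 -> 180
FD 4: (31,0) -> (27,0) [heading=180, draw]
FD 8: (27,0) -> (19,0) [heading=180, draw]
FD 13: (19,0) -> (6,0) [heading=180, draw]
Final: pos=(6,0), heading=180, 5 segment(s) drawn

Segment lengths:
  seg 1: (0,0) -> (13,0), length = 13
  seg 2: (13,0) -> (23,0), length = 10
  seg 3: (31,0) -> (27,0), length = 4
  seg 4: (27,0) -> (19,0), length = 8
  seg 5: (19,0) -> (6,0), length = 13
Total = 48

Answer: 48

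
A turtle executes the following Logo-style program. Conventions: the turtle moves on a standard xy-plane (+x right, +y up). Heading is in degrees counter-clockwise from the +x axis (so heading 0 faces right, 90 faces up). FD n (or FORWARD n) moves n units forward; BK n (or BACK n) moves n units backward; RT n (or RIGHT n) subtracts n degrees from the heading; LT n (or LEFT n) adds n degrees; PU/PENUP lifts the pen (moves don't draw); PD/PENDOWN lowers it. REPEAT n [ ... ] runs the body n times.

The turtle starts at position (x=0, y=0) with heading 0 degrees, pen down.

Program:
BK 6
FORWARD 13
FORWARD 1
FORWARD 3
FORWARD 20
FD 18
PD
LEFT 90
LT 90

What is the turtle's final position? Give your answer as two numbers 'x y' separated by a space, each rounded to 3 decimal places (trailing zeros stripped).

Answer: 49 0

Derivation:
Executing turtle program step by step:
Start: pos=(0,0), heading=0, pen down
BK 6: (0,0) -> (-6,0) [heading=0, draw]
FD 13: (-6,0) -> (7,0) [heading=0, draw]
FD 1: (7,0) -> (8,0) [heading=0, draw]
FD 3: (8,0) -> (11,0) [heading=0, draw]
FD 20: (11,0) -> (31,0) [heading=0, draw]
FD 18: (31,0) -> (49,0) [heading=0, draw]
PD: pen down
LT 90: heading 0 -> 90
LT 90: heading 90 -> 180
Final: pos=(49,0), heading=180, 6 segment(s) drawn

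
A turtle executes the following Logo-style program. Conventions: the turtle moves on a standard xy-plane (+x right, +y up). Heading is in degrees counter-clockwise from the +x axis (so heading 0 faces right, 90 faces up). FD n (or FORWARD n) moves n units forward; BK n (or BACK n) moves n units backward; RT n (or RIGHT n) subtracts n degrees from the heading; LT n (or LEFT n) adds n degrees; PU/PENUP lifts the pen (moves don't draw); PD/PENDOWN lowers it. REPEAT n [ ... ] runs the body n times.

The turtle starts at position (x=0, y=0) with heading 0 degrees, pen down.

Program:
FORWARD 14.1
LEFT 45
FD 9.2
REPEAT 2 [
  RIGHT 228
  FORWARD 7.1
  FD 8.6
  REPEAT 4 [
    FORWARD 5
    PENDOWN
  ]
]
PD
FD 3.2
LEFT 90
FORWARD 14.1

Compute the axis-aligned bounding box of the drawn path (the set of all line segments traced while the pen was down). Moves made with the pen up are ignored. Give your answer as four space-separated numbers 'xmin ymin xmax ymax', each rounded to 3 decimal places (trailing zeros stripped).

Executing turtle program step by step:
Start: pos=(0,0), heading=0, pen down
FD 14.1: (0,0) -> (14.1,0) [heading=0, draw]
LT 45: heading 0 -> 45
FD 9.2: (14.1,0) -> (20.605,6.505) [heading=45, draw]
REPEAT 2 [
  -- iteration 1/2 --
  RT 228: heading 45 -> 177
  FD 7.1: (20.605,6.505) -> (13.515,6.877) [heading=177, draw]
  FD 8.6: (13.515,6.877) -> (4.927,7.327) [heading=177, draw]
  REPEAT 4 [
    -- iteration 1/4 --
    FD 5: (4.927,7.327) -> (-0.066,7.589) [heading=177, draw]
    PD: pen down
    -- iteration 2/4 --
    FD 5: (-0.066,7.589) -> (-5.059,7.85) [heading=177, draw]
    PD: pen down
    -- iteration 3/4 --
    FD 5: (-5.059,7.85) -> (-10.053,8.112) [heading=177, draw]
    PD: pen down
    -- iteration 4/4 --
    FD 5: (-10.053,8.112) -> (-15.046,8.374) [heading=177, draw]
    PD: pen down
  ]
  -- iteration 2/2 --
  RT 228: heading 177 -> 309
  FD 7.1: (-15.046,8.374) -> (-10.578,2.856) [heading=309, draw]
  FD 8.6: (-10.578,2.856) -> (-5.165,-3.827) [heading=309, draw]
  REPEAT 4 [
    -- iteration 1/4 --
    FD 5: (-5.165,-3.827) -> (-2.019,-7.713) [heading=309, draw]
    PD: pen down
    -- iteration 2/4 --
    FD 5: (-2.019,-7.713) -> (1.128,-11.599) [heading=309, draw]
    PD: pen down
    -- iteration 3/4 --
    FD 5: (1.128,-11.599) -> (4.274,-15.485) [heading=309, draw]
    PD: pen down
    -- iteration 4/4 --
    FD 5: (4.274,-15.485) -> (7.421,-19.37) [heading=309, draw]
    PD: pen down
  ]
]
PD: pen down
FD 3.2: (7.421,-19.37) -> (9.435,-21.857) [heading=309, draw]
LT 90: heading 309 -> 39
FD 14.1: (9.435,-21.857) -> (20.393,-12.984) [heading=39, draw]
Final: pos=(20.393,-12.984), heading=39, 16 segment(s) drawn

Segment endpoints: x in {-15.046, -10.578, -10.053, -5.165, -5.059, -2.019, -0.066, 0, 1.128, 4.274, 4.927, 7.421, 9.435, 13.515, 14.1, 20.393, 20.605}, y in {-21.857, -19.37, -15.485, -12.984, -11.599, -7.713, -3.827, 0, 2.856, 6.505, 6.877, 7.327, 7.589, 7.85, 8.112, 8.374}
xmin=-15.046, ymin=-21.857, xmax=20.605, ymax=8.374

Answer: -15.046 -21.857 20.605 8.374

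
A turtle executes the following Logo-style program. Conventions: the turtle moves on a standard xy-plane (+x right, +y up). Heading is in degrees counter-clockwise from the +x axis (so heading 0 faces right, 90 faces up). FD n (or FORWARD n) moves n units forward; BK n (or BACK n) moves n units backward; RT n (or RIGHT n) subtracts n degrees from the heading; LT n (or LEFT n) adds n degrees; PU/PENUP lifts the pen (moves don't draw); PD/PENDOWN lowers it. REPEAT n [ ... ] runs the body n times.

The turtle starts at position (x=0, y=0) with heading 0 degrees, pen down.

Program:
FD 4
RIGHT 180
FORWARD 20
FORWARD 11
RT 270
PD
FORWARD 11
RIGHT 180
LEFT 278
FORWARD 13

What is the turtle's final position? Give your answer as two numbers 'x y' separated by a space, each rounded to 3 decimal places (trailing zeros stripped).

Answer: -14.127 -9.191

Derivation:
Executing turtle program step by step:
Start: pos=(0,0), heading=0, pen down
FD 4: (0,0) -> (4,0) [heading=0, draw]
RT 180: heading 0 -> 180
FD 20: (4,0) -> (-16,0) [heading=180, draw]
FD 11: (-16,0) -> (-27,0) [heading=180, draw]
RT 270: heading 180 -> 270
PD: pen down
FD 11: (-27,0) -> (-27,-11) [heading=270, draw]
RT 180: heading 270 -> 90
LT 278: heading 90 -> 8
FD 13: (-27,-11) -> (-14.127,-9.191) [heading=8, draw]
Final: pos=(-14.127,-9.191), heading=8, 5 segment(s) drawn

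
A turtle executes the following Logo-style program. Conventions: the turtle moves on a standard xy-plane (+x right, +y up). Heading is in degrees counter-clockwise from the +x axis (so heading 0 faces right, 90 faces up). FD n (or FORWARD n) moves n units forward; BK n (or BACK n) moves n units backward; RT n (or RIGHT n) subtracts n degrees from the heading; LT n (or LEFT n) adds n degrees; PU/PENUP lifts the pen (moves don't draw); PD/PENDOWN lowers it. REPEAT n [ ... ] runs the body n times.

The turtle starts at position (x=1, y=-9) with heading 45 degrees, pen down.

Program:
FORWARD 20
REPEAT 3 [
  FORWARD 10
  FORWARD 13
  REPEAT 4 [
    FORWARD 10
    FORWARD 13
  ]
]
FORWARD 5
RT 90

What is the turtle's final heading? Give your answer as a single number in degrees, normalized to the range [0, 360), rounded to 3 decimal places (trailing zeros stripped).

Answer: 315

Derivation:
Executing turtle program step by step:
Start: pos=(1,-9), heading=45, pen down
FD 20: (1,-9) -> (15.142,5.142) [heading=45, draw]
REPEAT 3 [
  -- iteration 1/3 --
  FD 10: (15.142,5.142) -> (22.213,12.213) [heading=45, draw]
  FD 13: (22.213,12.213) -> (31.406,21.406) [heading=45, draw]
  REPEAT 4 [
    -- iteration 1/4 --
    FD 10: (31.406,21.406) -> (38.477,28.477) [heading=45, draw]
    FD 13: (38.477,28.477) -> (47.669,37.669) [heading=45, draw]
    -- iteration 2/4 --
    FD 10: (47.669,37.669) -> (54.74,44.74) [heading=45, draw]
    FD 13: (54.74,44.74) -> (63.933,53.933) [heading=45, draw]
    -- iteration 3/4 --
    FD 10: (63.933,53.933) -> (71.004,61.004) [heading=45, draw]
    FD 13: (71.004,61.004) -> (80.196,70.196) [heading=45, draw]
    -- iteration 4/4 --
    FD 10: (80.196,70.196) -> (87.267,77.267) [heading=45, draw]
    FD 13: (87.267,77.267) -> (96.459,86.459) [heading=45, draw]
  ]
  -- iteration 2/3 --
  FD 10: (96.459,86.459) -> (103.53,93.53) [heading=45, draw]
  FD 13: (103.53,93.53) -> (112.723,102.723) [heading=45, draw]
  REPEAT 4 [
    -- iteration 1/4 --
    FD 10: (112.723,102.723) -> (119.794,109.794) [heading=45, draw]
    FD 13: (119.794,109.794) -> (128.986,118.986) [heading=45, draw]
    -- iteration 2/4 --
    FD 10: (128.986,118.986) -> (136.057,126.057) [heading=45, draw]
    FD 13: (136.057,126.057) -> (145.25,135.25) [heading=45, draw]
    -- iteration 3/4 --
    FD 10: (145.25,135.25) -> (152.321,142.321) [heading=45, draw]
    FD 13: (152.321,142.321) -> (161.513,151.513) [heading=45, draw]
    -- iteration 4/4 --
    FD 10: (161.513,151.513) -> (168.584,158.584) [heading=45, draw]
    FD 13: (168.584,158.584) -> (177.777,167.777) [heading=45, draw]
  ]
  -- iteration 3/3 --
  FD 10: (177.777,167.777) -> (184.848,174.848) [heading=45, draw]
  FD 13: (184.848,174.848) -> (194.04,184.04) [heading=45, draw]
  REPEAT 4 [
    -- iteration 1/4 --
    FD 10: (194.04,184.04) -> (201.111,191.111) [heading=45, draw]
    FD 13: (201.111,191.111) -> (210.304,200.304) [heading=45, draw]
    -- iteration 2/4 --
    FD 10: (210.304,200.304) -> (217.375,207.375) [heading=45, draw]
    FD 13: (217.375,207.375) -> (226.567,216.567) [heading=45, draw]
    -- iteration 3/4 --
    FD 10: (226.567,216.567) -> (233.638,223.638) [heading=45, draw]
    FD 13: (233.638,223.638) -> (242.831,232.831) [heading=45, draw]
    -- iteration 4/4 --
    FD 10: (242.831,232.831) -> (249.902,239.902) [heading=45, draw]
    FD 13: (249.902,239.902) -> (259.094,249.094) [heading=45, draw]
  ]
]
FD 5: (259.094,249.094) -> (262.63,252.63) [heading=45, draw]
RT 90: heading 45 -> 315
Final: pos=(262.63,252.63), heading=315, 32 segment(s) drawn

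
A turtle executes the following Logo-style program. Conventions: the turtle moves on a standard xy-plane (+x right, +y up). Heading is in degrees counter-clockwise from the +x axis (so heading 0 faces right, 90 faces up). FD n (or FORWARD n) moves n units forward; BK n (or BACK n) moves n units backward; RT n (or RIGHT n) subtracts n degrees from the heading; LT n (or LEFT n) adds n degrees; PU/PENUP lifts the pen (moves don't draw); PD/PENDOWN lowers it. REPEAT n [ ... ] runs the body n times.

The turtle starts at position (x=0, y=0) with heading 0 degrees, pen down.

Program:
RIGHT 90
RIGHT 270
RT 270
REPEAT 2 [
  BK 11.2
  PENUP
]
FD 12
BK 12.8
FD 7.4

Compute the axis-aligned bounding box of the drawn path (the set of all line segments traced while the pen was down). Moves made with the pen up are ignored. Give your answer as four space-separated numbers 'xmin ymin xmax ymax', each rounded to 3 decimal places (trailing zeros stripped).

Executing turtle program step by step:
Start: pos=(0,0), heading=0, pen down
RT 90: heading 0 -> 270
RT 270: heading 270 -> 0
RT 270: heading 0 -> 90
REPEAT 2 [
  -- iteration 1/2 --
  BK 11.2: (0,0) -> (0,-11.2) [heading=90, draw]
  PU: pen up
  -- iteration 2/2 --
  BK 11.2: (0,-11.2) -> (0,-22.4) [heading=90, move]
  PU: pen up
]
FD 12: (0,-22.4) -> (0,-10.4) [heading=90, move]
BK 12.8: (0,-10.4) -> (0,-23.2) [heading=90, move]
FD 7.4: (0,-23.2) -> (0,-15.8) [heading=90, move]
Final: pos=(0,-15.8), heading=90, 1 segment(s) drawn

Segment endpoints: x in {0, 0}, y in {-11.2, 0}
xmin=0, ymin=-11.2, xmax=0, ymax=0

Answer: 0 -11.2 0 0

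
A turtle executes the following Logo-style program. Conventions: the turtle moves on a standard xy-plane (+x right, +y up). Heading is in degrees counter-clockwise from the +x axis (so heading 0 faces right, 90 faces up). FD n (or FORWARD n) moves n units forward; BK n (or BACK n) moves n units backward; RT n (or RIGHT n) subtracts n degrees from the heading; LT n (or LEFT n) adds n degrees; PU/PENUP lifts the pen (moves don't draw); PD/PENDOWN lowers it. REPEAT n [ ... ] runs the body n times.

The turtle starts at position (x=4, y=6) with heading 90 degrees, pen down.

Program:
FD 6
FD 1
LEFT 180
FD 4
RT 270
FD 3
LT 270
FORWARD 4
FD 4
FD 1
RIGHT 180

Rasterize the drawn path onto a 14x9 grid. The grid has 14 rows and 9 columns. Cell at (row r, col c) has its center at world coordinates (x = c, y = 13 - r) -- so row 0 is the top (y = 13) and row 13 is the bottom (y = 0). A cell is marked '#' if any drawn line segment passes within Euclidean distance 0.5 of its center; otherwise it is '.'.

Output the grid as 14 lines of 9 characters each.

Answer: ....#....
....#....
....#....
....#....
....####.
....#..#.
....#..#.
....#..#.
.......#.
.......#.
.......#.
.......#.
.......#.
.......#.

Derivation:
Segment 0: (4,6) -> (4,12)
Segment 1: (4,12) -> (4,13)
Segment 2: (4,13) -> (4,9)
Segment 3: (4,9) -> (7,9)
Segment 4: (7,9) -> (7,5)
Segment 5: (7,5) -> (7,1)
Segment 6: (7,1) -> (7,0)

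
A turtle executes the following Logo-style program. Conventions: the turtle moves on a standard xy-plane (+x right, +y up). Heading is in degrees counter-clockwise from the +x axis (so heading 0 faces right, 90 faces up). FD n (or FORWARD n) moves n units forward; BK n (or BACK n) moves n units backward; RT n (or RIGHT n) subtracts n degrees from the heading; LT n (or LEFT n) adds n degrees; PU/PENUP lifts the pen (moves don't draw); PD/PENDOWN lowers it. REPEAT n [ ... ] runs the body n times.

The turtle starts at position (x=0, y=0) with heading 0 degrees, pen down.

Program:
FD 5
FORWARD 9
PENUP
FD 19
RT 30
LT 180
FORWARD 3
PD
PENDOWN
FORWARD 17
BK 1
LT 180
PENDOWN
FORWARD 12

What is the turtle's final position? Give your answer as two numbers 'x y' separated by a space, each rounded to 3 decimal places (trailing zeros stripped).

Answer: 26.938 3.5

Derivation:
Executing turtle program step by step:
Start: pos=(0,0), heading=0, pen down
FD 5: (0,0) -> (5,0) [heading=0, draw]
FD 9: (5,0) -> (14,0) [heading=0, draw]
PU: pen up
FD 19: (14,0) -> (33,0) [heading=0, move]
RT 30: heading 0 -> 330
LT 180: heading 330 -> 150
FD 3: (33,0) -> (30.402,1.5) [heading=150, move]
PD: pen down
PD: pen down
FD 17: (30.402,1.5) -> (15.679,10) [heading=150, draw]
BK 1: (15.679,10) -> (16.546,9.5) [heading=150, draw]
LT 180: heading 150 -> 330
PD: pen down
FD 12: (16.546,9.5) -> (26.938,3.5) [heading=330, draw]
Final: pos=(26.938,3.5), heading=330, 5 segment(s) drawn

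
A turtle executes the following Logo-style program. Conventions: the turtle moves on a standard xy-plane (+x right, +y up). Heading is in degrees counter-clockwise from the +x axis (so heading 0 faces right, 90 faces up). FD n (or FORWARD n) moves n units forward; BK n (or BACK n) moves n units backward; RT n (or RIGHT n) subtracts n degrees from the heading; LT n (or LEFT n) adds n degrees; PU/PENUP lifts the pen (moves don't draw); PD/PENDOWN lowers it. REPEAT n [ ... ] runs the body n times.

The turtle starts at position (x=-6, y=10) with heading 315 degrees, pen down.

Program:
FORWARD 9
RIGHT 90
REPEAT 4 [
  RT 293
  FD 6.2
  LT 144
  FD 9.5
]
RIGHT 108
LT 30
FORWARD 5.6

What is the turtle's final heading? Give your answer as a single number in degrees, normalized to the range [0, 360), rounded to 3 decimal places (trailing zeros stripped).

Answer: 271

Derivation:
Executing turtle program step by step:
Start: pos=(-6,10), heading=315, pen down
FD 9: (-6,10) -> (0.364,3.636) [heading=315, draw]
RT 90: heading 315 -> 225
REPEAT 4 [
  -- iteration 1/4 --
  RT 293: heading 225 -> 292
  FD 6.2: (0.364,3.636) -> (2.687,-2.113) [heading=292, draw]
  LT 144: heading 292 -> 76
  FD 9.5: (2.687,-2.113) -> (4.985,7.105) [heading=76, draw]
  -- iteration 2/4 --
  RT 293: heading 76 -> 143
  FD 6.2: (4.985,7.105) -> (0.033,10.837) [heading=143, draw]
  LT 144: heading 143 -> 287
  FD 9.5: (0.033,10.837) -> (2.811,1.752) [heading=287, draw]
  -- iteration 3/4 --
  RT 293: heading 287 -> 354
  FD 6.2: (2.811,1.752) -> (8.977,1.104) [heading=354, draw]
  LT 144: heading 354 -> 138
  FD 9.5: (8.977,1.104) -> (1.917,7.46) [heading=138, draw]
  -- iteration 4/4 --
  RT 293: heading 138 -> 205
  FD 6.2: (1.917,7.46) -> (-3.702,4.84) [heading=205, draw]
  LT 144: heading 205 -> 349
  FD 9.5: (-3.702,4.84) -> (5.623,3.027) [heading=349, draw]
]
RT 108: heading 349 -> 241
LT 30: heading 241 -> 271
FD 5.6: (5.623,3.027) -> (5.721,-2.572) [heading=271, draw]
Final: pos=(5.721,-2.572), heading=271, 10 segment(s) drawn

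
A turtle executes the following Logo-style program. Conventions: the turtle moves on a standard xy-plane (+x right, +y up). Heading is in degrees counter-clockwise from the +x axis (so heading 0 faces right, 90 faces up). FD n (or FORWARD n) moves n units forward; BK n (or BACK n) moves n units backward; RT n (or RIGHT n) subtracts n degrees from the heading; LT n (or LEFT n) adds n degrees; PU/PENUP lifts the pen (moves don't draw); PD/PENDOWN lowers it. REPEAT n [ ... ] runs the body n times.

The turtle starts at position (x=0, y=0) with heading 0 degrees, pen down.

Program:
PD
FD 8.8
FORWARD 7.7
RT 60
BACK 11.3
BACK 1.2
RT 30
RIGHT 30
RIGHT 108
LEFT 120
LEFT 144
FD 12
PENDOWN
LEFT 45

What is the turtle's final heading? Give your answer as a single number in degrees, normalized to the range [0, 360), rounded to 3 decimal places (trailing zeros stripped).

Executing turtle program step by step:
Start: pos=(0,0), heading=0, pen down
PD: pen down
FD 8.8: (0,0) -> (8.8,0) [heading=0, draw]
FD 7.7: (8.8,0) -> (16.5,0) [heading=0, draw]
RT 60: heading 0 -> 300
BK 11.3: (16.5,0) -> (10.85,9.786) [heading=300, draw]
BK 1.2: (10.85,9.786) -> (10.25,10.825) [heading=300, draw]
RT 30: heading 300 -> 270
RT 30: heading 270 -> 240
RT 108: heading 240 -> 132
LT 120: heading 132 -> 252
LT 144: heading 252 -> 36
FD 12: (10.25,10.825) -> (19.958,17.879) [heading=36, draw]
PD: pen down
LT 45: heading 36 -> 81
Final: pos=(19.958,17.879), heading=81, 5 segment(s) drawn

Answer: 81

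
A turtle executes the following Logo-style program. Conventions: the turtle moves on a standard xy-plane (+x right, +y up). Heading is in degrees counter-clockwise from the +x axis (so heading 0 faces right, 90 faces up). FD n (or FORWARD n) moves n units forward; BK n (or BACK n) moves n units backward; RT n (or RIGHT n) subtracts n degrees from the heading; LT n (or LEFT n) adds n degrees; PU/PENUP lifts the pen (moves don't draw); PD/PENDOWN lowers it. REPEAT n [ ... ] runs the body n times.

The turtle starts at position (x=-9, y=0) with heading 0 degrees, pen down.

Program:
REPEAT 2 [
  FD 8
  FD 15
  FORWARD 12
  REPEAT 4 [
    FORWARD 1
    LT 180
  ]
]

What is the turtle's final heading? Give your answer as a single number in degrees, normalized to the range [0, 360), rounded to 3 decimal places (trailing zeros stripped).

Answer: 0

Derivation:
Executing turtle program step by step:
Start: pos=(-9,0), heading=0, pen down
REPEAT 2 [
  -- iteration 1/2 --
  FD 8: (-9,0) -> (-1,0) [heading=0, draw]
  FD 15: (-1,0) -> (14,0) [heading=0, draw]
  FD 12: (14,0) -> (26,0) [heading=0, draw]
  REPEAT 4 [
    -- iteration 1/4 --
    FD 1: (26,0) -> (27,0) [heading=0, draw]
    LT 180: heading 0 -> 180
    -- iteration 2/4 --
    FD 1: (27,0) -> (26,0) [heading=180, draw]
    LT 180: heading 180 -> 0
    -- iteration 3/4 --
    FD 1: (26,0) -> (27,0) [heading=0, draw]
    LT 180: heading 0 -> 180
    -- iteration 4/4 --
    FD 1: (27,0) -> (26,0) [heading=180, draw]
    LT 180: heading 180 -> 0
  ]
  -- iteration 2/2 --
  FD 8: (26,0) -> (34,0) [heading=0, draw]
  FD 15: (34,0) -> (49,0) [heading=0, draw]
  FD 12: (49,0) -> (61,0) [heading=0, draw]
  REPEAT 4 [
    -- iteration 1/4 --
    FD 1: (61,0) -> (62,0) [heading=0, draw]
    LT 180: heading 0 -> 180
    -- iteration 2/4 --
    FD 1: (62,0) -> (61,0) [heading=180, draw]
    LT 180: heading 180 -> 0
    -- iteration 3/4 --
    FD 1: (61,0) -> (62,0) [heading=0, draw]
    LT 180: heading 0 -> 180
    -- iteration 4/4 --
    FD 1: (62,0) -> (61,0) [heading=180, draw]
    LT 180: heading 180 -> 0
  ]
]
Final: pos=(61,0), heading=0, 14 segment(s) drawn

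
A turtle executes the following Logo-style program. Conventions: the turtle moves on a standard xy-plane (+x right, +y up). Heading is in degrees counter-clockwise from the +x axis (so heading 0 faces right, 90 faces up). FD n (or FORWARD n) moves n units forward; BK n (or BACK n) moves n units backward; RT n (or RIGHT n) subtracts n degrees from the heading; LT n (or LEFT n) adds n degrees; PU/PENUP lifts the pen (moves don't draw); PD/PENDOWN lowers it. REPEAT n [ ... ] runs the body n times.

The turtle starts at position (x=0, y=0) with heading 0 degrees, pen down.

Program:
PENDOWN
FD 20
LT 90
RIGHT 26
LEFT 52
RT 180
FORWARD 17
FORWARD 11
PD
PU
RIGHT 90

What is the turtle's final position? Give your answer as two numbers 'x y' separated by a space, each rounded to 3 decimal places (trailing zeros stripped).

Executing turtle program step by step:
Start: pos=(0,0), heading=0, pen down
PD: pen down
FD 20: (0,0) -> (20,0) [heading=0, draw]
LT 90: heading 0 -> 90
RT 26: heading 90 -> 64
LT 52: heading 64 -> 116
RT 180: heading 116 -> 296
FD 17: (20,0) -> (27.452,-15.279) [heading=296, draw]
FD 11: (27.452,-15.279) -> (32.274,-25.166) [heading=296, draw]
PD: pen down
PU: pen up
RT 90: heading 296 -> 206
Final: pos=(32.274,-25.166), heading=206, 3 segment(s) drawn

Answer: 32.274 -25.166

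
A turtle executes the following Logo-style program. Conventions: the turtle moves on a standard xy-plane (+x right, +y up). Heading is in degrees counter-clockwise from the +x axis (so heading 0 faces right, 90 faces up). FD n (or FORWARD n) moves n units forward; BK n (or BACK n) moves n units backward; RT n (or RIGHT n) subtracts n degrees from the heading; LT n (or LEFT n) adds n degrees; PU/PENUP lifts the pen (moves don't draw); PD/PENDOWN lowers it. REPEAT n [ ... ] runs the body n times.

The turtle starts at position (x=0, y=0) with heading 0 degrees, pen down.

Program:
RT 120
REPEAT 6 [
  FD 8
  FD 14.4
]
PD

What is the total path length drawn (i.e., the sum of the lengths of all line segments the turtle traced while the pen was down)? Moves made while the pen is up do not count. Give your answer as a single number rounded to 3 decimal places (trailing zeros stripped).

Executing turtle program step by step:
Start: pos=(0,0), heading=0, pen down
RT 120: heading 0 -> 240
REPEAT 6 [
  -- iteration 1/6 --
  FD 8: (0,0) -> (-4,-6.928) [heading=240, draw]
  FD 14.4: (-4,-6.928) -> (-11.2,-19.399) [heading=240, draw]
  -- iteration 2/6 --
  FD 8: (-11.2,-19.399) -> (-15.2,-26.327) [heading=240, draw]
  FD 14.4: (-15.2,-26.327) -> (-22.4,-38.798) [heading=240, draw]
  -- iteration 3/6 --
  FD 8: (-22.4,-38.798) -> (-26.4,-45.726) [heading=240, draw]
  FD 14.4: (-26.4,-45.726) -> (-33.6,-58.197) [heading=240, draw]
  -- iteration 4/6 --
  FD 8: (-33.6,-58.197) -> (-37.6,-65.125) [heading=240, draw]
  FD 14.4: (-37.6,-65.125) -> (-44.8,-77.596) [heading=240, draw]
  -- iteration 5/6 --
  FD 8: (-44.8,-77.596) -> (-48.8,-84.524) [heading=240, draw]
  FD 14.4: (-48.8,-84.524) -> (-56,-96.995) [heading=240, draw]
  -- iteration 6/6 --
  FD 8: (-56,-96.995) -> (-60,-103.923) [heading=240, draw]
  FD 14.4: (-60,-103.923) -> (-67.2,-116.394) [heading=240, draw]
]
PD: pen down
Final: pos=(-67.2,-116.394), heading=240, 12 segment(s) drawn

Segment lengths:
  seg 1: (0,0) -> (-4,-6.928), length = 8
  seg 2: (-4,-6.928) -> (-11.2,-19.399), length = 14.4
  seg 3: (-11.2,-19.399) -> (-15.2,-26.327), length = 8
  seg 4: (-15.2,-26.327) -> (-22.4,-38.798), length = 14.4
  seg 5: (-22.4,-38.798) -> (-26.4,-45.726), length = 8
  seg 6: (-26.4,-45.726) -> (-33.6,-58.197), length = 14.4
  seg 7: (-33.6,-58.197) -> (-37.6,-65.125), length = 8
  seg 8: (-37.6,-65.125) -> (-44.8,-77.596), length = 14.4
  seg 9: (-44.8,-77.596) -> (-48.8,-84.524), length = 8
  seg 10: (-48.8,-84.524) -> (-56,-96.995), length = 14.4
  seg 11: (-56,-96.995) -> (-60,-103.923), length = 8
  seg 12: (-60,-103.923) -> (-67.2,-116.394), length = 14.4
Total = 134.4

Answer: 134.4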